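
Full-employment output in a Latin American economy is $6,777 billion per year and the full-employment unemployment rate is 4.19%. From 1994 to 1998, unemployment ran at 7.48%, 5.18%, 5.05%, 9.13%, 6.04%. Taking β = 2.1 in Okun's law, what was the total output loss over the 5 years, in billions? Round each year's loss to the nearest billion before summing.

$1,697 billion

Year 1994: gap = -2.1 × (7.48 - 4.19) = -6.909%, loss ≈ 6777 × 6.909/100 ≈ 468.
Year 1995: gap = -2.1 × (5.18 - 4.19) = -2.079%, loss ≈ 6777 × 2.079/100 ≈ 141.
Year 1996: gap = -2.1 × (5.05 - 4.19) = -1.806%, loss ≈ 6777 × 1.806/100 ≈ 122.
Year 1997: gap = -2.1 × (9.13 - 4.19) = -10.374%, loss ≈ 6777 × 10.374/100 ≈ 703.
Year 1998: gap = -2.1 × (6.04 - 4.19) = -3.885%, loss ≈ 6777 × 3.885/100 ≈ 263.
Total lost output = 468 + 141 + 122 + 703 + 263 = 1697 billion.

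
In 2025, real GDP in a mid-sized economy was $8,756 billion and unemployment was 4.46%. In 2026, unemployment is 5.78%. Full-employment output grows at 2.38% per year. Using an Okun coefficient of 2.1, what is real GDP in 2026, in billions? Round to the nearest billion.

Δu = 5.78 - 4.46 = 1.32 points.
Okun's law (growth form): g_Y = g_Y* - β × Δu = 2.38 - 2.1 × (1.32) = 2.38 - 2.772 = -0.392%.
Real GDP in the next year = 8756 × (1 - 0.392/100) = 8756 × 0.99608 ≈ 8722 billion.

$8,722 billion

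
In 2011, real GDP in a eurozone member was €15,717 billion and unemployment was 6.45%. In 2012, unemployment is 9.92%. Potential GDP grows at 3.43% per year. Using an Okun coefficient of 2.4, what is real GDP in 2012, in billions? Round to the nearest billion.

Δu = 9.92 - 6.45 = 3.47 points.
Okun's law (growth form): g_Y = g_Y* - β × Δu = 3.43 - 2.4 × (3.47) = 3.43 - 8.328 = -4.898%.
Real GDP in the next year = 15717 × (1 - 4.898/100) = 15717 × 0.95102 ≈ 14947 billion.

€14,947 billion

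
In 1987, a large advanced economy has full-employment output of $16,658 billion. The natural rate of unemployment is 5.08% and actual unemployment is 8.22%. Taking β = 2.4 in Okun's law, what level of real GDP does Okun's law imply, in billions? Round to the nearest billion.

Unemployment gap = 8.22 - 5.08 = 3.14 points, so the output gap is -2.4 × 3.14 = -7.536%.
Actual GDP = 16658 × (1 - 7.536/100) = 16658 × 0.92464 ≈ 15403 billion.

$15,403 billion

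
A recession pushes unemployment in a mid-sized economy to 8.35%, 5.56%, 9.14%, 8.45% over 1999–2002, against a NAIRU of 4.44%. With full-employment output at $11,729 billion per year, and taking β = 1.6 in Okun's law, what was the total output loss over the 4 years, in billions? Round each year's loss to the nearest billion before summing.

$2,579 billion

Year 1999: gap = -1.6 × (8.35 - 4.44) = -6.256%, loss ≈ 11729 × 6.256/100 ≈ 734.
Year 2000: gap = -1.6 × (5.56 - 4.44) = -1.792%, loss ≈ 11729 × 1.792/100 ≈ 210.
Year 2001: gap = -1.6 × (9.14 - 4.44) = -7.52%, loss ≈ 11729 × 7.52/100 ≈ 882.
Year 2002: gap = -1.6 × (8.45 - 4.44) = -6.416%, loss ≈ 11729 × 6.416/100 ≈ 753.
Total lost output = 734 + 210 + 882 + 753 = 2579 billion.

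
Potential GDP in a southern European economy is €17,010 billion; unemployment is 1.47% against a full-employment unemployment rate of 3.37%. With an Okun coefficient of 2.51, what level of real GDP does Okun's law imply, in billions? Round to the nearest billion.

Unemployment gap = 1.47 - 3.37 = -1.9 points, so the output gap is -2.51 × (-1.9) = 4.769%.
Actual GDP = 17010 × (1 + 4.769/100) = 17010 × 1.04769 ≈ 17821 billion.

€17,821 billion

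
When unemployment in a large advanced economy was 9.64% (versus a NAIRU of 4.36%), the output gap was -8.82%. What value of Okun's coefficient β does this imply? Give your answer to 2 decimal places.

Okun's law: output gap = -β × (u - u*).
-8.82 = -β × (9.64 - 4.36) = -β × 5.28, so β = 8.82/5.28 = 1.67.

β ≈ 1.67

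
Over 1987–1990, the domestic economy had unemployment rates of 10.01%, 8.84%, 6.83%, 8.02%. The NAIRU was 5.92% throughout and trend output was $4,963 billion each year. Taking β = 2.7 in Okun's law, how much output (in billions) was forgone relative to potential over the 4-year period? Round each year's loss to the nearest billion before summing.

$1,342 billion

Year 1987: gap = -2.7 × (10.01 - 5.92) = -11.043%, loss ≈ 4963 × 11.043/100 ≈ 548.
Year 1988: gap = -2.7 × (8.84 - 5.92) = -7.884%, loss ≈ 4963 × 7.884/100 ≈ 391.
Year 1989: gap = -2.7 × (6.83 - 5.92) = -2.457%, loss ≈ 4963 × 2.457/100 ≈ 122.
Year 1990: gap = -2.7 × (8.02 - 5.92) = -5.67%, loss ≈ 4963 × 5.67/100 ≈ 281.
Total lost output = 548 + 391 + 122 + 281 = 1342 billion.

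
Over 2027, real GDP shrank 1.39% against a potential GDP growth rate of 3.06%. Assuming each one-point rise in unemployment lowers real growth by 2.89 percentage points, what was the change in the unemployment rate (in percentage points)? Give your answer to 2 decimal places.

1.54 percentage points

Growth-rate Okun's law: g_Y = g_Y* - β × Δu, so Δu = (g_Y* - g_Y)/β.
Δu = (3.06 + 1.39)/2.89 = 4.45/2.89 = 1.54 percentage points.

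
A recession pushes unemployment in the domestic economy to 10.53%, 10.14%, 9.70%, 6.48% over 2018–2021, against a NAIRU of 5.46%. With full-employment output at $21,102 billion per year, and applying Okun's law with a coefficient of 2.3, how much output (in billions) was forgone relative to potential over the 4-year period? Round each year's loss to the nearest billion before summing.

Year 2018: gap = -2.3 × (10.53 - 5.46) = -11.661%, loss ≈ 21102 × 11.661/100 ≈ 2461.
Year 2019: gap = -2.3 × (10.14 - 5.46) = -10.764%, loss ≈ 21102 × 10.764/100 ≈ 2271.
Year 2020: gap = -2.3 × (9.7 - 5.46) = -9.752%, loss ≈ 21102 × 9.752/100 ≈ 2058.
Year 2021: gap = -2.3 × (6.48 - 5.46) = -2.346%, loss ≈ 21102 × 2.346/100 ≈ 495.
Total lost output = 2461 + 2271 + 2058 + 495 = 7285 billion.

$7,285 billion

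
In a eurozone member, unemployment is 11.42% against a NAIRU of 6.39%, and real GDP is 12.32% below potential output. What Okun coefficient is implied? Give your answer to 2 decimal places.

Okun's law: output gap = -β × (u - u*).
-12.32 = -β × (11.42 - 6.39) = -β × 5.03, so β = 12.32/5.03 = 2.45.

β ≈ 2.45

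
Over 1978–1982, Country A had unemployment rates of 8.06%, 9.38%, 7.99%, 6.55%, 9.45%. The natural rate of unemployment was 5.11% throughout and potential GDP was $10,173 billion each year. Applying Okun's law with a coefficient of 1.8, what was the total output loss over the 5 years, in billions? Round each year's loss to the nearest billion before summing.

Year 1978: gap = -1.8 × (8.06 - 5.11) = -5.31%, loss ≈ 10173 × 5.31/100 ≈ 540.
Year 1979: gap = -1.8 × (9.38 - 5.11) = -7.686%, loss ≈ 10173 × 7.686/100 ≈ 782.
Year 1980: gap = -1.8 × (7.99 - 5.11) = -5.184%, loss ≈ 10173 × 5.184/100 ≈ 527.
Year 1981: gap = -1.8 × (6.55 - 5.11) = -2.592%, loss ≈ 10173 × 2.592/100 ≈ 264.
Year 1982: gap = -1.8 × (9.45 - 5.11) = -7.812%, loss ≈ 10173 × 7.812/100 ≈ 795.
Total lost output = 540 + 782 + 527 + 264 + 795 = 2908 billion.

$2,908 billion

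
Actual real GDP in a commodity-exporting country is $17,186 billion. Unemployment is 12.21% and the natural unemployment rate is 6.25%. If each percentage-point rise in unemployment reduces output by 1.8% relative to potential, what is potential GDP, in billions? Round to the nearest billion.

Unemployment gap = 12.21 - 6.25 = 5.96 points, so output gap = -1.8 × 5.96 = -10.728%.
Since Y = Y* × (1 + gap/100), Y* = 17186/0.89272 ≈ 19251 billion.

$19,251 billion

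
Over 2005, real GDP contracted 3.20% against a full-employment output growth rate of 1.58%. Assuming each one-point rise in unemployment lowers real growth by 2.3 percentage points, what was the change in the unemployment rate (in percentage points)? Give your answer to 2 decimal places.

2.08 percentage points

Growth-rate Okun's law: g_Y = g_Y* - β × Δu, so Δu = (g_Y* - g_Y)/β.
Δu = (1.58 + 3.2)/2.3 = 4.78/2.3 = 2.08 percentage points.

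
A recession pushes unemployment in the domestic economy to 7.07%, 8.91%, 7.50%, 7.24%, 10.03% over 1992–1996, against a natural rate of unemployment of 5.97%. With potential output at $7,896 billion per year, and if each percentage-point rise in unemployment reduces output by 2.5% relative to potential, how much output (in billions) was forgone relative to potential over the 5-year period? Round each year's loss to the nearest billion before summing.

Year 1992: gap = -2.5 × (7.07 - 5.97) = -2.75%, loss ≈ 7896 × 2.75/100 ≈ 217.
Year 1993: gap = -2.5 × (8.91 - 5.97) = -7.35%, loss ≈ 7896 × 7.35/100 ≈ 580.
Year 1994: gap = -2.5 × (7.5 - 5.97) = -3.825%, loss ≈ 7896 × 3.825/100 ≈ 302.
Year 1995: gap = -2.5 × (7.24 - 5.97) = -3.175%, loss ≈ 7896 × 3.175/100 ≈ 251.
Year 1996: gap = -2.5 × (10.03 - 5.97) = -10.15%, loss ≈ 7896 × 10.15/100 ≈ 801.
Total lost output = 217 + 580 + 302 + 251 + 801 = 2151 billion.

$2,151 billion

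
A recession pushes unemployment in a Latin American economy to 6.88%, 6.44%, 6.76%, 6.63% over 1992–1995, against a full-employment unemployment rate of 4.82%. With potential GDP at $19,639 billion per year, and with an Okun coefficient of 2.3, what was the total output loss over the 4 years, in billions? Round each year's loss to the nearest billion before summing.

Year 1992: gap = -2.3 × (6.88 - 4.82) = -4.738%, loss ≈ 19639 × 4.738/100 ≈ 930.
Year 1993: gap = -2.3 × (6.44 - 4.82) = -3.726%, loss ≈ 19639 × 3.726/100 ≈ 732.
Year 1994: gap = -2.3 × (6.76 - 4.82) = -4.462%, loss ≈ 19639 × 4.462/100 ≈ 876.
Year 1995: gap = -2.3 × (6.63 - 4.82) = -4.163%, loss ≈ 19639 × 4.163/100 ≈ 818.
Total lost output = 930 + 732 + 876 + 818 = 3356 billion.

$3,356 billion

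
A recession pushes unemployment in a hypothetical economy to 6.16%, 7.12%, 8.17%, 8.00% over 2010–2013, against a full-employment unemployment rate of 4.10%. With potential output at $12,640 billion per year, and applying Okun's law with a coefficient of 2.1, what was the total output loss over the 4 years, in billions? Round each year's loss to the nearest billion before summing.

Year 2010: gap = -2.1 × (6.16 - 4.1) = -4.326%, loss ≈ 12640 × 4.326/100 ≈ 547.
Year 2011: gap = -2.1 × (7.12 - 4.1) = -6.342%, loss ≈ 12640 × 6.342/100 ≈ 802.
Year 2012: gap = -2.1 × (8.17 - 4.1) = -8.547%, loss ≈ 12640 × 8.547/100 ≈ 1080.
Year 2013: gap = -2.1 × (8 - 4.1) = -8.19%, loss ≈ 12640 × 8.19/100 ≈ 1035.
Total lost output = 547 + 802 + 1080 + 1035 = 3464 billion.

$3,464 billion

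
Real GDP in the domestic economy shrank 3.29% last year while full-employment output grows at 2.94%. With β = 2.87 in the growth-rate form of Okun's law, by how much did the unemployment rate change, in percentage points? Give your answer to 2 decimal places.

2.17 percentage points

Growth-rate Okun's law: g_Y = g_Y* - β × Δu, so Δu = (g_Y* - g_Y)/β.
Δu = (2.94 + 3.29)/2.87 = 6.23/2.87 = 2.17 percentage points.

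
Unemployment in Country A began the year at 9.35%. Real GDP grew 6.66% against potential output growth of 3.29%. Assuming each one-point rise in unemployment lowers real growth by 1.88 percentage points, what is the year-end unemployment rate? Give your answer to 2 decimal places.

7.56%

Growth-rate Okun's law: g_Y = g_Y* - β × Δu, so Δu = (g_Y* - g_Y)/β.
Δu = (3.29 - 6.66)/1.88 = -3.37/1.88 = -1.79 percentage points.
Year-end unemployment = 9.35 - 1.79 = 7.56%.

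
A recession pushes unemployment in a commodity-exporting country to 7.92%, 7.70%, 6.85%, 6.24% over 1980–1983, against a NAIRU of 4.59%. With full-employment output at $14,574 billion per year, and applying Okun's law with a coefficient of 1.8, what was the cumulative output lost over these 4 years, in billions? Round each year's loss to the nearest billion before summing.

$2,716 billion

Year 1980: gap = -1.8 × (7.92 - 4.59) = -5.994%, loss ≈ 14574 × 5.994/100 ≈ 874.
Year 1981: gap = -1.8 × (7.7 - 4.59) = -5.598%, loss ≈ 14574 × 5.598/100 ≈ 816.
Year 1982: gap = -1.8 × (6.85 - 4.59) = -4.068%, loss ≈ 14574 × 4.068/100 ≈ 593.
Year 1983: gap = -1.8 × (6.24 - 4.59) = -2.97%, loss ≈ 14574 × 2.97/100 ≈ 433.
Total lost output = 874 + 816 + 593 + 433 = 2716 billion.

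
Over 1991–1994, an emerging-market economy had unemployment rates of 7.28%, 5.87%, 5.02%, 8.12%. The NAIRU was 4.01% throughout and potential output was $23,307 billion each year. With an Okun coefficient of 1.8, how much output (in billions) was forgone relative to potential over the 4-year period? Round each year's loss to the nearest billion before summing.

Year 1991: gap = -1.8 × (7.28 - 4.01) = -5.886%, loss ≈ 23307 × 5.886/100 ≈ 1372.
Year 1992: gap = -1.8 × (5.87 - 4.01) = -3.348%, loss ≈ 23307 × 3.348/100 ≈ 780.
Year 1993: gap = -1.8 × (5.02 - 4.01) = -1.818%, loss ≈ 23307 × 1.818/100 ≈ 424.
Year 1994: gap = -1.8 × (8.12 - 4.01) = -7.398%, loss ≈ 23307 × 7.398/100 ≈ 1724.
Total lost output = 1372 + 780 + 424 + 1724 = 4300 billion.

$4,300 billion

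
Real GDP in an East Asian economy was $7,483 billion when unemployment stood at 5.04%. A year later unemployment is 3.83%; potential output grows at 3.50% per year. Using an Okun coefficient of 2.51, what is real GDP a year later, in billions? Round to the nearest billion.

Δu = 3.83 - 5.04 = -1.21 points.
Okun's law (growth form): g_Y = g_Y* - β × Δu = 3.50 - 2.51 × (-1.21) = 3.5 + 3.0371 = 6.5371%.
Real GDP in the next year = 7483 × (1 + 6.5371/100) = 7483 × 1.065371 ≈ 7972 billion.

$7,972 billion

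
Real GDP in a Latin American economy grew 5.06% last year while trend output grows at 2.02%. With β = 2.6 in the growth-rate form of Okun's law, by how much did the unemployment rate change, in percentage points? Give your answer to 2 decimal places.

Growth-rate Okun's law: g_Y = g_Y* - β × Δu, so Δu = (g_Y* - g_Y)/β.
Δu = (2.02 - 5.06)/2.6 = -3.04/2.6 = -1.17 percentage points.

-1.17 percentage points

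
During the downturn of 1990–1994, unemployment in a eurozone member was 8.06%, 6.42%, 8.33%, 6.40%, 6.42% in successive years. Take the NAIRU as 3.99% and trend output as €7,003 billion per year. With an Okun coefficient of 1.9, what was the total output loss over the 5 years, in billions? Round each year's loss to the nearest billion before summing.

€2,086 billion

Year 1990: gap = -1.9 × (8.06 - 3.99) = -7.733%, loss ≈ 7003 × 7.733/100 ≈ 542.
Year 1991: gap = -1.9 × (6.42 - 3.99) = -4.617%, loss ≈ 7003 × 4.617/100 ≈ 323.
Year 1992: gap = -1.9 × (8.33 - 3.99) = -8.246%, loss ≈ 7003 × 8.246/100 ≈ 577.
Year 1993: gap = -1.9 × (6.4 - 3.99) = -4.579%, loss ≈ 7003 × 4.579/100 ≈ 321.
Year 1994: gap = -1.9 × (6.42 - 3.99) = -4.617%, loss ≈ 7003 × 4.617/100 ≈ 323.
Total lost output = 542 + 323 + 577 + 321 + 323 = 2086 billion.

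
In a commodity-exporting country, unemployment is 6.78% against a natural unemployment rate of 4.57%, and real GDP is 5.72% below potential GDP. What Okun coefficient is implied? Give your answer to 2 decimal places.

Okun's law: output gap = -β × (u - u*).
-5.72 = -β × (6.78 - 4.57) = -β × 2.21, so β = 5.72/2.21 = 2.59.

β ≈ 2.59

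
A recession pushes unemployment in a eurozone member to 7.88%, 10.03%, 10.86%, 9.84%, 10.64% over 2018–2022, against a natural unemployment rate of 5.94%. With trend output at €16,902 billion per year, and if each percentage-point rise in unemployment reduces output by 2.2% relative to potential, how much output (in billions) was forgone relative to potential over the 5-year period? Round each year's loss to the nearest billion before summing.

Year 2018: gap = -2.2 × (7.88 - 5.94) = -4.268%, loss ≈ 16902 × 4.268/100 ≈ 721.
Year 2019: gap = -2.2 × (10.03 - 5.94) = -8.998%, loss ≈ 16902 × 8.998/100 ≈ 1521.
Year 2020: gap = -2.2 × (10.86 - 5.94) = -10.824%, loss ≈ 16902 × 10.824/100 ≈ 1829.
Year 2021: gap = -2.2 × (9.84 - 5.94) = -8.58%, loss ≈ 16902 × 8.58/100 ≈ 1450.
Year 2022: gap = -2.2 × (10.64 - 5.94) = -10.34%, loss ≈ 16902 × 10.34/100 ≈ 1748.
Total lost output = 721 + 1521 + 1829 + 1450 + 1748 = 7269 billion.

€7,269 billion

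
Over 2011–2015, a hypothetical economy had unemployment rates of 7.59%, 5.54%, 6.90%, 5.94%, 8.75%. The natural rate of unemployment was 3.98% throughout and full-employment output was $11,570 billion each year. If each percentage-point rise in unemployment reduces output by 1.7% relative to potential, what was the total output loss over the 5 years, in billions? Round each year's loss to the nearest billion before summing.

$2,915 billion

Year 2011: gap = -1.7 × (7.59 - 3.98) = -6.137%, loss ≈ 11570 × 6.137/100 ≈ 710.
Year 2012: gap = -1.7 × (5.54 - 3.98) = -2.652%, loss ≈ 11570 × 2.652/100 ≈ 307.
Year 2013: gap = -1.7 × (6.9 - 3.98) = -4.964%, loss ≈ 11570 × 4.964/100 ≈ 574.
Year 2014: gap = -1.7 × (5.94 - 3.98) = -3.332%, loss ≈ 11570 × 3.332/100 ≈ 386.
Year 2015: gap = -1.7 × (8.75 - 3.98) = -8.109%, loss ≈ 11570 × 8.109/100 ≈ 938.
Total lost output = 710 + 307 + 574 + 386 + 938 = 2915 billion.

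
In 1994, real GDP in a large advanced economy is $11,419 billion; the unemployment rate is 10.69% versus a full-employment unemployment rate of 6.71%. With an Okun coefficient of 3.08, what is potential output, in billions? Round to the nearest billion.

$13,014 billion

Unemployment gap = 10.69 - 6.71 = 3.98 points, so output gap = -3.08 × 3.98 = -12.2584%.
Since Y = Y* × (1 + gap/100), Y* = 11419/0.877416 ≈ 13014 billion.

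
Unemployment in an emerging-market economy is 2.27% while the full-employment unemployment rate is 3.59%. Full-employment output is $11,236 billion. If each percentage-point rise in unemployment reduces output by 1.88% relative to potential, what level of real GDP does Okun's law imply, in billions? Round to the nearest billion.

Unemployment gap = 2.27 - 3.59 = -1.32 points, so the output gap is -1.88 × (-1.32) = 2.4816%.
Actual GDP = 11236 × (1 + 2.4816/100) = 11236 × 1.024816 ≈ 11515 billion.

$11,515 billion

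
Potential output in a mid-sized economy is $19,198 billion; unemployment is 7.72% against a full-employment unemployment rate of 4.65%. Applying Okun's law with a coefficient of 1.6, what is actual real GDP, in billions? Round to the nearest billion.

Unemployment gap = 7.72 - 4.65 = 3.07 points, so the output gap is -1.6 × 3.07 = -4.912%.
Actual GDP = 19198 × (1 - 4.912/100) = 19198 × 0.95088 ≈ 18255 billion.

$18,255 billion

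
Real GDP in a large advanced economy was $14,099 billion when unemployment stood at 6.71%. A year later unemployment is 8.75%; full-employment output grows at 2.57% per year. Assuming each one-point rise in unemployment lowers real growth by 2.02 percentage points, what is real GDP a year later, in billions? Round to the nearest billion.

Δu = 8.75 - 6.71 = 2.04 points.
Okun's law (growth form): g_Y = g_Y* - β × Δu = 2.57 - 2.02 × (2.04) = 2.57 - 4.1208 = -1.5508%.
Real GDP in the next year = 14099 × (1 - 1.5508/100) = 14099 × 0.984492 ≈ 13880 billion.

$13,880 billion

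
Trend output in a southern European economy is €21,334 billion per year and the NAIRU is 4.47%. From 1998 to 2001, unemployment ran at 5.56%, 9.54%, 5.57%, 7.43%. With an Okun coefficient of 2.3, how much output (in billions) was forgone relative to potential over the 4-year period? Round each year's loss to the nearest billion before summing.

Year 1998: gap = -2.3 × (5.56 - 4.47) = -2.507%, loss ≈ 21334 × 2.507/100 ≈ 535.
Year 1999: gap = -2.3 × (9.54 - 4.47) = -11.661%, loss ≈ 21334 × 11.661/100 ≈ 2488.
Year 2000: gap = -2.3 × (5.57 - 4.47) = -2.53%, loss ≈ 21334 × 2.53/100 ≈ 540.
Year 2001: gap = -2.3 × (7.43 - 4.47) = -6.808%, loss ≈ 21334 × 6.808/100 ≈ 1452.
Total lost output = 535 + 2488 + 540 + 1452 = 5015 billion.

€5,015 billion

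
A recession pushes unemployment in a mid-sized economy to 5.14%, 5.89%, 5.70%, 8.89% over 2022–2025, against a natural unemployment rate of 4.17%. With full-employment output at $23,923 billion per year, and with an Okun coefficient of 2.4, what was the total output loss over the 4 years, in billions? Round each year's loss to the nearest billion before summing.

Year 2022: gap = -2.4 × (5.14 - 4.17) = -2.328%, loss ≈ 23923 × 2.328/100 ≈ 557.
Year 2023: gap = -2.4 × (5.89 - 4.17) = -4.128%, loss ≈ 23923 × 4.128/100 ≈ 988.
Year 2024: gap = -2.4 × (5.7 - 4.17) = -3.672%, loss ≈ 23923 × 3.672/100 ≈ 878.
Year 2025: gap = -2.4 × (8.89 - 4.17) = -11.328%, loss ≈ 23923 × 11.328/100 ≈ 2710.
Total lost output = 557 + 988 + 878 + 2710 = 5133 billion.

$5,133 billion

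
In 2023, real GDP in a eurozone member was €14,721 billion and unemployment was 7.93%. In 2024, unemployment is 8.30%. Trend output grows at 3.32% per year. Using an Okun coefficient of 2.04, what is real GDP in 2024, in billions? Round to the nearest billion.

€15,099 billion

Δu = 8.3 - 7.93 = 0.37 points.
Okun's law (growth form): g_Y = g_Y* - β × Δu = 3.32 - 2.04 × (0.37) = 3.32 - 0.7548 = 2.5652%.
Real GDP in the next year = 14721 × (1 + 2.5652/100) = 14721 × 1.025652 ≈ 15099 billion.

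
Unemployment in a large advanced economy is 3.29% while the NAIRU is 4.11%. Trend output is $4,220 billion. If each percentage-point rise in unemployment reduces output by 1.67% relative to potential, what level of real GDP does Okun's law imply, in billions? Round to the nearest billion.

$4,278 billion

Unemployment gap = 3.29 - 4.11 = -0.82 points, so the output gap is -1.67 × (-0.82) = 1.3694%.
Actual GDP = 4220 × (1 + 1.3694/100) = 4220 × 1.013694 ≈ 4278 billion.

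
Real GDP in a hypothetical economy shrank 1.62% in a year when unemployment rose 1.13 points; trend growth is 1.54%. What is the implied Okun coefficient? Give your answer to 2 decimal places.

Growth form: g_Y = g_Y* - β × Δu, so β = (g_Y* - g_Y)/Δu.
β = (1.54 + 1.62)/1.13 = 3.16/1.13 = 2.80.

β ≈ 2.80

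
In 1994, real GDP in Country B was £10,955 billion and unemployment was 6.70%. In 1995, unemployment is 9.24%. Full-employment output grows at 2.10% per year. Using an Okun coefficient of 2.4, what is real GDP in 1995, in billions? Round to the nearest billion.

Δu = 9.24 - 6.7 = 2.54 points.
Okun's law (growth form): g_Y = g_Y* - β × Δu = 2.10 - 2.4 × (2.54) = 2.1 - 6.096 = -3.996%.
Real GDP in the next year = 10955 × (1 - 3.996/100) = 10955 × 0.96004 ≈ 10517 billion.

£10,517 billion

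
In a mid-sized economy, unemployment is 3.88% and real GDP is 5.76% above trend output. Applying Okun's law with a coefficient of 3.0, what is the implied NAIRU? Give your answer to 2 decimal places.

5.80%

From Okun's law, u - u* = -(output gap)/β = -(5.76)/3.0 = -1.92 points.
So u* = 3.88 + 1.92 = 5.80%.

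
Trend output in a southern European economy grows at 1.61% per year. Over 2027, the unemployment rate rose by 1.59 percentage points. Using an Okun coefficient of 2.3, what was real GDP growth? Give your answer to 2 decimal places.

-2.05%

Growth-rate Okun's law: g_Y = g_Y* - β × Δu.
g_Y = 1.61 - 2.3 × (1.59) = 1.61 - 3.657 = -2.047%, i.e. -2.05% to 2 d.p.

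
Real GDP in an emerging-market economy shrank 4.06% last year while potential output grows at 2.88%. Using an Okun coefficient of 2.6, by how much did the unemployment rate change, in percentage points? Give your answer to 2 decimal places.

2.67 percentage points

Growth-rate Okun's law: g_Y = g_Y* - β × Δu, so Δu = (g_Y* - g_Y)/β.
Δu = (2.88 + 4.06)/2.6 = 6.94/2.6 = 2.67 percentage points.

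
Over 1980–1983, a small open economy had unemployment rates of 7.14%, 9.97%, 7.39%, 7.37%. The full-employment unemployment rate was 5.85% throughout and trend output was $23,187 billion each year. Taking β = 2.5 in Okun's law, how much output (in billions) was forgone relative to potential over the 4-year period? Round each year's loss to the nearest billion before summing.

$4,910 billion

Year 1980: gap = -2.5 × (7.14 - 5.85) = -3.225%, loss ≈ 23187 × 3.225/100 ≈ 748.
Year 1981: gap = -2.5 × (9.97 - 5.85) = -10.3%, loss ≈ 23187 × 10.3/100 ≈ 2388.
Year 1982: gap = -2.5 × (7.39 - 5.85) = -3.85%, loss ≈ 23187 × 3.85/100 ≈ 893.
Year 1983: gap = -2.5 × (7.37 - 5.85) = -3.8%, loss ≈ 23187 × 3.8/100 ≈ 881.
Total lost output = 748 + 2388 + 893 + 881 = 4910 billion.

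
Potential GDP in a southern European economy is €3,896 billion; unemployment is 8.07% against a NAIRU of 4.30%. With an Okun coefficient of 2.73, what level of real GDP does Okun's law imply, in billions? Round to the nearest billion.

Unemployment gap = 8.07 - 4.3 = 3.77 points, so the output gap is -2.73 × 3.77 = -10.2921%.
Actual GDP = 3896 × (1 - 10.2921/100) = 3896 × 0.897079 ≈ 3495 billion.

€3,495 billion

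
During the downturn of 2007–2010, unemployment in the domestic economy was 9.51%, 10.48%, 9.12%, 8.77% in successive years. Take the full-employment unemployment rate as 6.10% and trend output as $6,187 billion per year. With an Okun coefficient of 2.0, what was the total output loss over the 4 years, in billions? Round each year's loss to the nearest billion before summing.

Year 2007: gap = -2.0 × (9.51 - 6.1) = -6.82%, loss ≈ 6187 × 6.82/100 ≈ 422.
Year 2008: gap = -2.0 × (10.48 - 6.1) = -8.76%, loss ≈ 6187 × 8.76/100 ≈ 542.
Year 2009: gap = -2.0 × (9.12 - 6.1) = -6.04%, loss ≈ 6187 × 6.04/100 ≈ 374.
Year 2010: gap = -2.0 × (8.77 - 6.1) = -5.34%, loss ≈ 6187 × 5.34/100 ≈ 330.
Total lost output = 422 + 542 + 374 + 330 = 1668 billion.

$1,668 billion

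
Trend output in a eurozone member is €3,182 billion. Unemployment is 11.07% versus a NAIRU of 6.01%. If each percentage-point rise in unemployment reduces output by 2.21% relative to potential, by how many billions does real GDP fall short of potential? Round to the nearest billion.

Output gap = -2.21 × (11.07 - 6.01) = -2.21 × 5.06 = -11.1826%.
Actual GDP ≈ 3182 × 0.888174 ≈ 2826 billion, so the shortfall is 3182 - 2826 = 356 billion.

€356 billion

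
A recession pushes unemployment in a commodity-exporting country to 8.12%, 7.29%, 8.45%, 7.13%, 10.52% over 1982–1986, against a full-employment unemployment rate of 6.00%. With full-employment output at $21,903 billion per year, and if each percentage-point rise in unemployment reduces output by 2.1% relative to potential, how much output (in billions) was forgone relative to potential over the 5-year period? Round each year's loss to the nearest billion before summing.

$5,294 billion

Year 1982: gap = -2.1 × (8.12 - 6) = -4.452%, loss ≈ 21903 × 4.452/100 ≈ 975.
Year 1983: gap = -2.1 × (7.29 - 6) = -2.709%, loss ≈ 21903 × 2.709/100 ≈ 593.
Year 1984: gap = -2.1 × (8.45 - 6) = -5.145%, loss ≈ 21903 × 5.145/100 ≈ 1127.
Year 1985: gap = -2.1 × (7.13 - 6) = -2.373%, loss ≈ 21903 × 2.373/100 ≈ 520.
Year 1986: gap = -2.1 × (10.52 - 6) = -9.492%, loss ≈ 21903 × 9.492/100 ≈ 2079.
Total lost output = 975 + 593 + 1127 + 520 + 2079 = 5294 billion.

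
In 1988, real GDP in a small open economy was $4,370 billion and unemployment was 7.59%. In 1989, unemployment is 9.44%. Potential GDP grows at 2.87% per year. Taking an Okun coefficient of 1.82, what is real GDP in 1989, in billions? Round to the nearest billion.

$4,348 billion

Δu = 9.44 - 7.59 = 1.85 points.
Okun's law (growth form): g_Y = g_Y* - β × Δu = 2.87 - 1.82 × (1.85) = 2.87 - 3.367 = -0.497%.
Real GDP in the next year = 4370 × (1 - 0.497/100) = 4370 × 0.99503 ≈ 4348 billion.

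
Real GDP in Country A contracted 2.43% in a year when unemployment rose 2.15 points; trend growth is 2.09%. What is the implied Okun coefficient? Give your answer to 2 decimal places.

Growth form: g_Y = g_Y* - β × Δu, so β = (g_Y* - g_Y)/Δu.
β = (2.09 + 2.43)/2.15 = 4.52/2.15 = 2.10.

β ≈ 2.10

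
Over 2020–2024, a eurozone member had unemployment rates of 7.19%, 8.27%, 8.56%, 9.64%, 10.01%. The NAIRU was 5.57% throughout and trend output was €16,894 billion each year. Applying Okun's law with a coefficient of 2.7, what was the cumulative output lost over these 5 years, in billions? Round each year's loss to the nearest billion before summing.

€7,216 billion

Year 2020: gap = -2.7 × (7.19 - 5.57) = -4.374%, loss ≈ 16894 × 4.374/100 ≈ 739.
Year 2021: gap = -2.7 × (8.27 - 5.57) = -7.29%, loss ≈ 16894 × 7.29/100 ≈ 1232.
Year 2022: gap = -2.7 × (8.56 - 5.57) = -8.073%, loss ≈ 16894 × 8.073/100 ≈ 1364.
Year 2023: gap = -2.7 × (9.64 - 5.57) = -10.989%, loss ≈ 16894 × 10.989/100 ≈ 1856.
Year 2024: gap = -2.7 × (10.01 - 5.57) = -11.988%, loss ≈ 16894 × 11.988/100 ≈ 2025.
Total lost output = 739 + 1232 + 1364 + 1856 + 2025 = 7216 billion.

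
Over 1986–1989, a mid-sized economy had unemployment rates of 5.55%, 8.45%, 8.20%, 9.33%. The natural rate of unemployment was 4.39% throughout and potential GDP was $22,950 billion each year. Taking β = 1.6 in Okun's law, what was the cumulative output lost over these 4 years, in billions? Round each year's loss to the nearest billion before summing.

Year 1986: gap = -1.6 × (5.55 - 4.39) = -1.856%, loss ≈ 22950 × 1.856/100 ≈ 426.
Year 1987: gap = -1.6 × (8.45 - 4.39) = -6.496%, loss ≈ 22950 × 6.496/100 ≈ 1491.
Year 1988: gap = -1.6 × (8.2 - 4.39) = -6.096%, loss ≈ 22950 × 6.096/100 ≈ 1399.
Year 1989: gap = -1.6 × (9.33 - 4.39) = -7.904%, loss ≈ 22950 × 7.904/100 ≈ 1814.
Total lost output = 426 + 1491 + 1399 + 1814 = 5130 billion.

$5,130 billion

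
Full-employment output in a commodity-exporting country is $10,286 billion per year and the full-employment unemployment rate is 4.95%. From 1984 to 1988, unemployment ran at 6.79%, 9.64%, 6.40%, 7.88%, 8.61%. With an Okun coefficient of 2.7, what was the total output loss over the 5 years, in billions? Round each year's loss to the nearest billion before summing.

Year 1984: gap = -2.7 × (6.79 - 4.95) = -4.968%, loss ≈ 10286 × 4.968/100 ≈ 511.
Year 1985: gap = -2.7 × (9.64 - 4.95) = -12.663%, loss ≈ 10286 × 12.663/100 ≈ 1303.
Year 1986: gap = -2.7 × (6.4 - 4.95) = -3.915%, loss ≈ 10286 × 3.915/100 ≈ 403.
Year 1987: gap = -2.7 × (7.88 - 4.95) = -7.911%, loss ≈ 10286 × 7.911/100 ≈ 814.
Year 1988: gap = -2.7 × (8.61 - 4.95) = -9.882%, loss ≈ 10286 × 9.882/100 ≈ 1016.
Total lost output = 511 + 1303 + 403 + 814 + 1016 = 4047 billion.

$4,047 billion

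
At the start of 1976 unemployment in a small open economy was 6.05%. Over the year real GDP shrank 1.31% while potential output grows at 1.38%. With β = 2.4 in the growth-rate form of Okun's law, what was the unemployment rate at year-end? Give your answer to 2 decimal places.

7.17%

Growth-rate Okun's law: g_Y = g_Y* - β × Δu, so Δu = (g_Y* - g_Y)/β.
Δu = (1.38 + 1.31)/2.4 = 2.69/2.4 = 1.12 percentage points.
Year-end unemployment = 6.05 + 1.12 = 7.17%.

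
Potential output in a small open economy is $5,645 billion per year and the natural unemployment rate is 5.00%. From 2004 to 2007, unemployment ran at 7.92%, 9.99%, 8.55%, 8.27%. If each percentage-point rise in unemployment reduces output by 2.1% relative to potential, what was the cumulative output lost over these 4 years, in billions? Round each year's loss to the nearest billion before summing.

$1,747 billion

Year 2004: gap = -2.1 × (7.92 - 5) = -6.132%, loss ≈ 5645 × 6.132/100 ≈ 346.
Year 2005: gap = -2.1 × (9.99 - 5) = -10.479%, loss ≈ 5645 × 10.479/100 ≈ 592.
Year 2006: gap = -2.1 × (8.55 - 5) = -7.455%, loss ≈ 5645 × 7.455/100 ≈ 421.
Year 2007: gap = -2.1 × (8.27 - 5) = -6.867%, loss ≈ 5645 × 6.867/100 ≈ 388.
Total lost output = 346 + 592 + 421 + 388 = 1747 billion.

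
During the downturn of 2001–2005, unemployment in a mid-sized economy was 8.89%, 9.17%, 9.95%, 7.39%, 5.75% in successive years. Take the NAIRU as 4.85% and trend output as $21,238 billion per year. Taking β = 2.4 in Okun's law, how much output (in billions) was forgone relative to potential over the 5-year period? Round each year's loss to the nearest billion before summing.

$8,615 billion

Year 2001: gap = -2.4 × (8.89 - 4.85) = -9.696%, loss ≈ 21238 × 9.696/100 ≈ 2059.
Year 2002: gap = -2.4 × (9.17 - 4.85) = -10.368%, loss ≈ 21238 × 10.368/100 ≈ 2202.
Year 2003: gap = -2.4 × (9.95 - 4.85) = -12.24%, loss ≈ 21238 × 12.24/100 ≈ 2600.
Year 2004: gap = -2.4 × (7.39 - 4.85) = -6.096%, loss ≈ 21238 × 6.096/100 ≈ 1295.
Year 2005: gap = -2.4 × (5.75 - 4.85) = -2.16%, loss ≈ 21238 × 2.16/100 ≈ 459.
Total lost output = 2059 + 2202 + 2600 + 1295 + 459 = 8615 billion.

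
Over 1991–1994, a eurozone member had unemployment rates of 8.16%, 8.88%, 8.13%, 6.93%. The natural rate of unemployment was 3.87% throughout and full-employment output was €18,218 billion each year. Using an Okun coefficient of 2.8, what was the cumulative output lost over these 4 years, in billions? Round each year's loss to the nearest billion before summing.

Year 1991: gap = -2.8 × (8.16 - 3.87) = -12.012%, loss ≈ 18218 × 12.012/100 ≈ 2188.
Year 1992: gap = -2.8 × (8.88 - 3.87) = -14.028%, loss ≈ 18218 × 14.028/100 ≈ 2556.
Year 1993: gap = -2.8 × (8.13 - 3.87) = -11.928%, loss ≈ 18218 × 11.928/100 ≈ 2173.
Year 1994: gap = -2.8 × (6.93 - 3.87) = -8.568%, loss ≈ 18218 × 8.568/100 ≈ 1561.
Total lost output = 2188 + 2556 + 2173 + 1561 = 8478 billion.

€8,478 billion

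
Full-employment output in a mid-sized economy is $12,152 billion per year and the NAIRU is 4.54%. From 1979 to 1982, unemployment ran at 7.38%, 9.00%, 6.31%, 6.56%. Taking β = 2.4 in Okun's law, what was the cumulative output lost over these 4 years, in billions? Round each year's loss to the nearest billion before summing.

Year 1979: gap = -2.4 × (7.38 - 4.54) = -6.816%, loss ≈ 12152 × 6.816/100 ≈ 828.
Year 1980: gap = -2.4 × (9 - 4.54) = -10.704%, loss ≈ 12152 × 10.704/100 ≈ 1301.
Year 1981: gap = -2.4 × (6.31 - 4.54) = -4.248%, loss ≈ 12152 × 4.248/100 ≈ 516.
Year 1982: gap = -2.4 × (6.56 - 4.54) = -4.848%, loss ≈ 12152 × 4.848/100 ≈ 589.
Total lost output = 828 + 1301 + 516 + 589 = 3234 billion.

$3,234 billion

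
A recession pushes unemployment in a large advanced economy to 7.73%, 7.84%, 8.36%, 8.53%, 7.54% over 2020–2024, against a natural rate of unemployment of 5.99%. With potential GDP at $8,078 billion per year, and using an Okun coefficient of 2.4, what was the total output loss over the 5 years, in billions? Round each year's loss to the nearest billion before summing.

$1,948 billion

Year 2020: gap = -2.4 × (7.73 - 5.99) = -4.176%, loss ≈ 8078 × 4.176/100 ≈ 337.
Year 2021: gap = -2.4 × (7.84 - 5.99) = -4.44%, loss ≈ 8078 × 4.44/100 ≈ 359.
Year 2022: gap = -2.4 × (8.36 - 5.99) = -5.688%, loss ≈ 8078 × 5.688/100 ≈ 459.
Year 2023: gap = -2.4 × (8.53 - 5.99) = -6.096%, loss ≈ 8078 × 6.096/100 ≈ 492.
Year 2024: gap = -2.4 × (7.54 - 5.99) = -3.72%, loss ≈ 8078 × 3.72/100 ≈ 301.
Total lost output = 337 + 359 + 459 + 492 + 301 = 1948 billion.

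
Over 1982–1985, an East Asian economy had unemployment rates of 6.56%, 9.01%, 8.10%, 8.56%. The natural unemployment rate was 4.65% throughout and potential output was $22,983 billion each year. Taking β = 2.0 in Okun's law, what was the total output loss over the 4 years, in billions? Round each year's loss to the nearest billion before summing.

$6,265 billion

Year 1982: gap = -2.0 × (6.56 - 4.65) = -3.82%, loss ≈ 22983 × 3.82/100 ≈ 878.
Year 1983: gap = -2.0 × (9.01 - 4.65) = -8.72%, loss ≈ 22983 × 8.72/100 ≈ 2004.
Year 1984: gap = -2.0 × (8.1 - 4.65) = -6.9%, loss ≈ 22983 × 6.9/100 ≈ 1586.
Year 1985: gap = -2.0 × (8.56 - 4.65) = -7.82%, loss ≈ 22983 × 7.82/100 ≈ 1797.
Total lost output = 878 + 2004 + 1586 + 1797 = 6265 billion.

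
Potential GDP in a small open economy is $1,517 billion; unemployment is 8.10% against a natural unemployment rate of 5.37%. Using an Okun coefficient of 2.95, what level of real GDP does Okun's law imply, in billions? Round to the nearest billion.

$1,395 billion

Unemployment gap = 8.1 - 5.37 = 2.73 points, so the output gap is -2.95 × 2.73 = -8.0535%.
Actual GDP = 1517 × (1 - 8.0535/100) = 1517 × 0.919465 ≈ 1395 billion.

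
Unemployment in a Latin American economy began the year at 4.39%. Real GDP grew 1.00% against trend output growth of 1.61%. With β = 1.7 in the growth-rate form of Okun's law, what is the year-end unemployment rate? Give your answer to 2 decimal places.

Growth-rate Okun's law: g_Y = g_Y* - β × Δu, so Δu = (g_Y* - g_Y)/β.
Δu = (1.61 - 1)/1.7 = 0.61/1.7 = 0.36 percentage points.
Year-end unemployment = 4.39 + 0.36 = 4.75%.

4.75%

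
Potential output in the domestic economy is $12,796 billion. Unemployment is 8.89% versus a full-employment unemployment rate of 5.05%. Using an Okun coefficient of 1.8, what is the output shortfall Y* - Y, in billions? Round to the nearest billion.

$884 billion

Output gap = -1.8 × (8.89 - 5.05) = -1.8 × 3.84 = -6.912%.
Actual GDP ≈ 12796 × 0.93088 ≈ 11912 billion, so the shortfall is 12796 - 11912 = 884 billion.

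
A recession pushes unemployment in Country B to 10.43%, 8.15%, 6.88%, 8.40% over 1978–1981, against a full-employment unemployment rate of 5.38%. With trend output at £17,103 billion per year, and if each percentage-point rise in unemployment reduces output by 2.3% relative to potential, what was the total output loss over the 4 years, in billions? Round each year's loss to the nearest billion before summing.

£4,855 billion

Year 1978: gap = -2.3 × (10.43 - 5.38) = -11.615%, loss ≈ 17103 × 11.615/100 ≈ 1987.
Year 1979: gap = -2.3 × (8.15 - 5.38) = -6.371%, loss ≈ 17103 × 6.371/100 ≈ 1090.
Year 1980: gap = -2.3 × (6.88 - 5.38) = -3.45%, loss ≈ 17103 × 3.45/100 ≈ 590.
Year 1981: gap = -2.3 × (8.4 - 5.38) = -6.946%, loss ≈ 17103 × 6.946/100 ≈ 1188.
Total lost output = 1987 + 1090 + 590 + 1188 = 4855 billion.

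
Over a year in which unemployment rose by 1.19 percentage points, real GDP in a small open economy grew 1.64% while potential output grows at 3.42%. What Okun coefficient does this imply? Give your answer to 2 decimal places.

Growth form: g_Y = g_Y* - β × Δu, so β = (g_Y* - g_Y)/Δu.
β = (3.42 - 1.64)/1.19 = 1.78/1.19 = 1.50.

β ≈ 1.50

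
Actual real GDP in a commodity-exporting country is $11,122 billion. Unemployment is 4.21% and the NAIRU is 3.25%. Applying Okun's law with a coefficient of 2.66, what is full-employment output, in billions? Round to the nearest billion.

$11,413 billion

Unemployment gap = 4.21 - 3.25 = 0.96 points, so output gap = -2.66 × 0.96 = -2.5536%.
Since Y = Y* × (1 + gap/100), Y* = 11122/0.974464 ≈ 11413 billion.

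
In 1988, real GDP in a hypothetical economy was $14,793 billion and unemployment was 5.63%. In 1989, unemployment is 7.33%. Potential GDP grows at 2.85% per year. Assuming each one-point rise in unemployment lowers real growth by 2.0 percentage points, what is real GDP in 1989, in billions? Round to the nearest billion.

$14,712 billion

Δu = 7.33 - 5.63 = 1.7 points.
Okun's law (growth form): g_Y = g_Y* - β × Δu = 2.85 - 2.0 × (1.70) = 2.85 - 3.4 = -0.55%.
Real GDP in the next year = 14793 × (1 - 0.55/100) = 14793 × 0.9945 ≈ 14712 billion.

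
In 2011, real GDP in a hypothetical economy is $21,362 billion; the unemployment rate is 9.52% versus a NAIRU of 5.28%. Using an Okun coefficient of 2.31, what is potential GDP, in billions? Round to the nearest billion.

Unemployment gap = 9.52 - 5.28 = 4.24 points, so output gap = -2.31 × 4.24 = -9.7944%.
Since Y = Y* × (1 + gap/100), Y* = 21362/0.902056 ≈ 23681 billion.

$23,681 billion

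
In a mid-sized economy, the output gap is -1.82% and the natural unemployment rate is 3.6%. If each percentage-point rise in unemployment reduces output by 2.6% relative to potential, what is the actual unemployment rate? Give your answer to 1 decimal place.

From Okun's law, u - u* = -(output gap)/β = -(-1.82)/2.6 = 0.7 points.
So u = 3.6 + 0.7 = 4.3%.

4.3%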